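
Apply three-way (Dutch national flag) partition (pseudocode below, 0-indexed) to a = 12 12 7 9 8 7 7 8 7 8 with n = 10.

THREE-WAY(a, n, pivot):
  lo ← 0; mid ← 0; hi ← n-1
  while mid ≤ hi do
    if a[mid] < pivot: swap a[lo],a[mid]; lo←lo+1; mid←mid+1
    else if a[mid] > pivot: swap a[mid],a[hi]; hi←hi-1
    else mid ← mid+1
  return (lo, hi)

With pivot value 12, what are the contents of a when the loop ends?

7 9 8 7 7 8 7 8 12 12

lo=0 mid=0 hi=9
12=12: mid=1
12=12: mid=2
7<12: swap(0,2), lo=1 mid=3 ⇒ 7 12 12 9 8 7 7 8 7 8
9<12: swap(1,3), lo=2 mid=4 ⇒ 7 9 12 12 8 7 7 8 7 8
8<12: swap(2,4), lo=3 mid=5 ⇒ 7 9 8 12 12 7 7 8 7 8
7<12: swap(3,5), lo=4 mid=6 ⇒ 7 9 8 7 12 12 7 8 7 8
7<12: swap(4,6), lo=5 mid=7 ⇒ 7 9 8 7 7 12 12 8 7 8
8<12: swap(5,7), lo=6 mid=8 ⇒ 7 9 8 7 7 8 12 12 7 8
7<12: swap(6,8), lo=7 mid=9 ⇒ 7 9 8 7 7 8 7 12 12 8
8<12: swap(7,9), lo=8 mid=10 ⇒ 7 9 8 7 7 8 7 8 12 12
done. lo=8 hi=9; a=7 9 8 7 7 8 7 8 12 12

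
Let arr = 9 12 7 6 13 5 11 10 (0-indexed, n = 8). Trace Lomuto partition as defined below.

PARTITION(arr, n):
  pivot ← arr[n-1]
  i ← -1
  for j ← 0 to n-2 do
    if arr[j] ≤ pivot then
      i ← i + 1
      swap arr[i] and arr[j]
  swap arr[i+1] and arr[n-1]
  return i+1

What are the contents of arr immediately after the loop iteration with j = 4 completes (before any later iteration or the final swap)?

pivot = arr[7] = 10; i = -1
j=0: arr[0]=9 ≤ 10 → i=0, swap arr[0],arr[0] (no change) → 9 12 7 6 13 5 11 10
j=1: arr[1]=12 > 10 → no swap
j=2: arr[2]=7 ≤ 10 → i=1, swap arr[1],arr[2] → 9 7 12 6 13 5 11 10
j=3: arr[3]=6 ≤ 10 → i=2, swap arr[2],arr[3] → 9 7 6 12 13 5 11 10
j=4: arr[4]=13 > 10 → no swap
(after j=4) arr = 9 7 6 12 13 5 11 10

9 7 6 12 13 5 11 10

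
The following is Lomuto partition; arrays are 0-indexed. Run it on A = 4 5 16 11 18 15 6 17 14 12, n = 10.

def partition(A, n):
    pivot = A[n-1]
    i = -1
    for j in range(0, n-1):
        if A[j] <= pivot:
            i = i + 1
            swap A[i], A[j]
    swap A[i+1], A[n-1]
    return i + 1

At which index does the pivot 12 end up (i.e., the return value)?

4

pivot=12, i=-1
j=0: 4≤12, i=0, swap(0,0) ⇒ 4 5 16 11 18 15 6 17 14 12
j=1: 5≤12, i=1, swap(1,1) ⇒ 4 5 16 11 18 15 6 17 14 12
j=2: 16>12, skip
j=3: 11≤12, i=2, swap(2,3) ⇒ 4 5 11 16 18 15 6 17 14 12
j=4: 18>12, skip
j=5: 15>12, skip
j=6: 6≤12, i=3, swap(3,6) ⇒ 4 5 11 6 18 15 16 17 14 12
j=7: 17>12, skip
j=8: 14>12, skip
swap(4,9) ⇒ 4 5 11 6 12 15 16 17 14 18; return 4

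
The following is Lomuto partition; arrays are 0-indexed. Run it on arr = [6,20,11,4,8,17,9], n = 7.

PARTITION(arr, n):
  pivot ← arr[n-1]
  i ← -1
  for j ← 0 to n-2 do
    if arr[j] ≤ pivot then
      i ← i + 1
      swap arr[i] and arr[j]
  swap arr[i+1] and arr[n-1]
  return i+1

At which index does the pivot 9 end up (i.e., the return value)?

3

pivot = arr[6] = 9; i = -1
j=0: arr[0]=6 ≤ 9 → i=0, swap arr[0],arr[0] (no change) → [6,20,11,4,8,17,9]
j=1: arr[1]=20 > 9 → no swap
j=2: arr[2]=11 > 9 → no swap
j=3: arr[3]=4 ≤ 9 → i=1, swap arr[1],arr[3] → [6,4,11,20,8,17,9]
j=4: arr[4]=8 ≤ 9 → i=2, swap arr[2],arr[4] → [6,4,8,20,11,17,9]
j=5: arr[5]=17 > 9 → no swap
final swap arr[3],arr[6] → [6,4,8,9,11,17,20]; return 3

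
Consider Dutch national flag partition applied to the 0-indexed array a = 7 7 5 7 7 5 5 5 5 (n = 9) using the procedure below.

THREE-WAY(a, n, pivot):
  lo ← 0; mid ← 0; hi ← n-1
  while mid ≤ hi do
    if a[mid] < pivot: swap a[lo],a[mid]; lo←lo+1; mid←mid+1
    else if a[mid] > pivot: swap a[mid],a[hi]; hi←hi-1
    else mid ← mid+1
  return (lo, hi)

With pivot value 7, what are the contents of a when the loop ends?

pivot = 7; lo=0, mid=0, hi=8
a[mid]=7=7: mid=1
a[mid]=7=7: mid=2
a[mid]=5<7: swap a[0],a[2]; lo=1,mid=3 → 5 7 7 7 7 5 5 5 5
a[mid]=7=7: mid=4
a[mid]=7=7: mid=5
a[mid]=5<7: swap a[1],a[5]; lo=2,mid=6 → 5 5 7 7 7 7 5 5 5
a[mid]=5<7: swap a[2],a[6]; lo=3,mid=7 → 5 5 5 7 7 7 7 5 5
a[mid]=5<7: swap a[3],a[7]; lo=4,mid=8 → 5 5 5 5 7 7 7 7 5
a[mid]=5<7: swap a[4],a[8]; lo=5,mid=9 → 5 5 5 5 5 7 7 7 7
end: lo=5, hi=8; a = 5 5 5 5 5 7 7 7 7

5 5 5 5 5 7 7 7 7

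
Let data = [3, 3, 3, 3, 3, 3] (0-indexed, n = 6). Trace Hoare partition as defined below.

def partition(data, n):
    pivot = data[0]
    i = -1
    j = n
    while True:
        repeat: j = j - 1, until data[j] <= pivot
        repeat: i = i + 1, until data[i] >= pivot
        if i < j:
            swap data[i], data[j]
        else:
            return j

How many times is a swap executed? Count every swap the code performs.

3

pivot=3
j stops at 5 (3), i stops at 0 (3); swap ⇒ [3, 3, 3, 3, 3, 3]
j stops at 4 (3), i stops at 1 (3); swap ⇒ [3, 3, 3, 3, 3, 3]
j stops at 3 (3), i stops at 2 (3); swap ⇒ [3, 3, 3, 3, 3, 3]
j stops at 2, i stops at 3; i≥j ⇒ return 2. data=[3, 3, 3, 3, 3, 3]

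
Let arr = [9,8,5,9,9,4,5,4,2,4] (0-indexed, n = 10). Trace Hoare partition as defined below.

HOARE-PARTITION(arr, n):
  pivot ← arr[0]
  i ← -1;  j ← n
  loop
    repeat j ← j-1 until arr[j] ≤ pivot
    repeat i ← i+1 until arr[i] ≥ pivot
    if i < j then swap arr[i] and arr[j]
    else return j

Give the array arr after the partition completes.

[4,8,5,2,4,4,5,9,9,9]

pivot=9
j stops at 9 (4), i stops at 0 (9); swap ⇒ [4,8,5,9,9,4,5,4,2,9]
j stops at 8 (2), i stops at 3 (9); swap ⇒ [4,8,5,2,9,4,5,4,9,9]
j stops at 7 (4), i stops at 4 (9); swap ⇒ [4,8,5,2,4,4,5,9,9,9]
j stops at 6, i stops at 7; i≥j ⇒ return 6. arr=[4,8,5,2,4,4,5,9,9,9]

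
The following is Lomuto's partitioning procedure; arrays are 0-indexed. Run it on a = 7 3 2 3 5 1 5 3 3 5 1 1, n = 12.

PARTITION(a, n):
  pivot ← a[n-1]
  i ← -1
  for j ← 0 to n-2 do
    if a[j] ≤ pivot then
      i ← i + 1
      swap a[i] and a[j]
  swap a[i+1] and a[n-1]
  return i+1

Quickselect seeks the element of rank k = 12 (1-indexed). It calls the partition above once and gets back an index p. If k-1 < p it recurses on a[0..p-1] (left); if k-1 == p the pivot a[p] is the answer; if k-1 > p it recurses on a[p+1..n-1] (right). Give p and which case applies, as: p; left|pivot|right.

2; right

pivot = a[11] = 1; i = -1
j=0: a[0]=7 > 1 → no swap
j=1: a[1]=3 > 1 → no swap
j=2: a[2]=2 > 1 → no swap
j=3: a[3]=3 > 1 → no swap
j=4: a[4]=5 > 1 → no swap
j=5: a[5]=1 ≤ 1 → i=0, swap a[0],a[5] → 1 3 2 3 5 7 5 3 3 5 1 1
j=6: a[6]=5 > 1 → no swap
j=7: a[7]=3 > 1 → no swap
j=8: a[8]=3 > 1 → no swap
j=9: a[9]=5 > 1 → no swap
j=10: a[10]=1 ≤ 1 → i=1, swap a[1],a[10] → 1 1 2 3 5 7 5 3 3 5 3 1
final swap a[2],a[11] → 1 1 1 3 5 7 5 3 3 5 3 2; return 2
p = 2; k-1 = 11 > 2 ⇒ right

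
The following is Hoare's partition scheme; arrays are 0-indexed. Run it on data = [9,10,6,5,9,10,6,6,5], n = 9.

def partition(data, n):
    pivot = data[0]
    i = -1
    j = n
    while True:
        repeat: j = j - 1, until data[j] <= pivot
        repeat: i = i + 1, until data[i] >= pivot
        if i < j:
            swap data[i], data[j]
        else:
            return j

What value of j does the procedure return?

4

pivot = data[0] = 9; i = -1, j = 9
j→8 (data[8]=5≤9), i→0 (data[0]=9≥9); i<j, swap → [5,10,6,5,9,10,6,6,9]
j→7 (data[7]=6≤9), i→1 (data[1]=10≥9); i<j, swap → [5,6,6,5,9,10,6,10,9]
j→6 (data[6]=6≤9), i→4 (data[4]=9≥9); i<j, swap → [5,6,6,5,6,10,9,10,9]
j→4, i→5; i≥j, return j=4. data = [5,6,6,5,6,10,9,10,9]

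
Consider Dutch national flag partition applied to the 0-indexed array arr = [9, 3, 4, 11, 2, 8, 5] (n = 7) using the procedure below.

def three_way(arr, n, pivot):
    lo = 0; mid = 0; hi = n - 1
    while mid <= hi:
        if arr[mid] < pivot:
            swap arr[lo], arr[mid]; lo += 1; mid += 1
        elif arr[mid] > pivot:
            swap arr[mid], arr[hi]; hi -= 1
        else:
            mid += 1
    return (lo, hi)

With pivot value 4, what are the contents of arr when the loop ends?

[2, 3, 4, 11, 8, 5, 9]

pivot = 4; lo=0, mid=0, hi=6
arr[mid]=9>4: swap arr[0],arr[6]; hi=5 → [5, 3, 4, 11, 2, 8, 9]
arr[mid]=5>4: swap arr[0],arr[5]; hi=4 → [8, 3, 4, 11, 2, 5, 9]
arr[mid]=8>4: swap arr[0],arr[4]; hi=3 → [2, 3, 4, 11, 8, 5, 9]
arr[mid]=2<4: swap arr[0],arr[0]; lo=1,mid=1 → [2, 3, 4, 11, 8, 5, 9]
arr[mid]=3<4: swap arr[1],arr[1]; lo=2,mid=2 → [2, 3, 4, 11, 8, 5, 9]
arr[mid]=4=4: mid=3
arr[mid]=11>4: swap arr[3],arr[3]; hi=2 → [2, 3, 4, 11, 8, 5, 9]
end: lo=2, hi=2; arr = [2, 3, 4, 11, 8, 5, 9]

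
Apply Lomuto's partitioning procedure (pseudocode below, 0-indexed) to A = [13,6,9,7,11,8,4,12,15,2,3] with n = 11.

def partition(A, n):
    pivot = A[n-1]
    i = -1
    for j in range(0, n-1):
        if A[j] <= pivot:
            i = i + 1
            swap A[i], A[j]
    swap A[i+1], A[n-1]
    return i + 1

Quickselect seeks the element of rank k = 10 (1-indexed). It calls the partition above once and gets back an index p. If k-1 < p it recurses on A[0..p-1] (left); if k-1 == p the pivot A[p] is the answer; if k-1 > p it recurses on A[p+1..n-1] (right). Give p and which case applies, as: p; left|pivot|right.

pivot=3, i=-1
j=0: 13>3, skip
j=1: 6>3, skip
j=2: 9>3, skip
j=3: 7>3, skip
j=4: 11>3, skip
j=5: 8>3, skip
j=6: 4>3, skip
j=7: 12>3, skip
j=8: 15>3, skip
j=9: 2≤3, i=0, swap(0,9) ⇒ [2,6,9,7,11,8,4,12,15,13,3]
swap(1,10) ⇒ [2,3,9,7,11,8,4,12,15,13,6]; return 1
p = 1; k-1 = 9 > 1 ⇒ right

1; right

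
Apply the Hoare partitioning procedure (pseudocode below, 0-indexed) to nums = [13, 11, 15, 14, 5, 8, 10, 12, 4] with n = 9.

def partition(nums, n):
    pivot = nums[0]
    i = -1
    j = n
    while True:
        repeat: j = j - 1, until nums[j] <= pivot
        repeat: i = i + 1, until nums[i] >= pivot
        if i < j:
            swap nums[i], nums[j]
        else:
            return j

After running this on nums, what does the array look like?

pivot = nums[0] = 13; i = -1, j = 9
j→8 (nums[8]=4≤13), i→0 (nums[0]=13≥13); i<j, swap → [4, 11, 15, 14, 5, 8, 10, 12, 13]
j→7 (nums[7]=12≤13), i→2 (nums[2]=15≥13); i<j, swap → [4, 11, 12, 14, 5, 8, 10, 15, 13]
j→6 (nums[6]=10≤13), i→3 (nums[3]=14≥13); i<j, swap → [4, 11, 12, 10, 5, 8, 14, 15, 13]
j→5, i→6; i≥j, return j=5. nums = [4, 11, 12, 10, 5, 8, 14, 15, 13]

[4, 11, 12, 10, 5, 8, 14, 15, 13]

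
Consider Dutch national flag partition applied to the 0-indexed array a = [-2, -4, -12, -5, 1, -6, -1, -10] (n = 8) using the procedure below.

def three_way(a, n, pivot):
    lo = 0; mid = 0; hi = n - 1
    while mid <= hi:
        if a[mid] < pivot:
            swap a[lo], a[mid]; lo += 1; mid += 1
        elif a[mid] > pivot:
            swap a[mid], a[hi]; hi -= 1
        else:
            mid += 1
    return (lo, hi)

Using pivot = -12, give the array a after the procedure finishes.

[-12, -4, -5, 1, -6, -1, -10, -2]

pivot = -12; lo=0, mid=0, hi=7
a[mid]=-2>-12: swap a[0],a[7]; hi=6 → [-10, -4, -12, -5, 1, -6, -1, -2]
a[mid]=-10>-12: swap a[0],a[6]; hi=5 → [-1, -4, -12, -5, 1, -6, -10, -2]
a[mid]=-1>-12: swap a[0],a[5]; hi=4 → [-6, -4, -12, -5, 1, -1, -10, -2]
a[mid]=-6>-12: swap a[0],a[4]; hi=3 → [1, -4, -12, -5, -6, -1, -10, -2]
a[mid]=1>-12: swap a[0],a[3]; hi=2 → [-5, -4, -12, 1, -6, -1, -10, -2]
a[mid]=-5>-12: swap a[0],a[2]; hi=1 → [-12, -4, -5, 1, -6, -1, -10, -2]
a[mid]=-12=-12: mid=1
a[mid]=-4>-12: swap a[1],a[1]; hi=0 → [-12, -4, -5, 1, -6, -1, -10, -2]
end: lo=0, hi=0; a = [-12, -4, -5, 1, -6, -1, -10, -2]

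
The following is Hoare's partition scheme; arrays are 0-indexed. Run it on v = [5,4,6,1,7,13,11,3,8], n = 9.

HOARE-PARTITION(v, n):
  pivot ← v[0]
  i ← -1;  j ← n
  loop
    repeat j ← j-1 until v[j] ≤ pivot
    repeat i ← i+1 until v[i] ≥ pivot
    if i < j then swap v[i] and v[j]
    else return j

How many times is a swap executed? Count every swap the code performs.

pivot = v[0] = 5; i = -1, j = 9
j→7 (v[7]=3≤5), i→0 (v[0]=5≥5); i<j, swap → [3,4,6,1,7,13,11,5,8]
j→3 (v[3]=1≤5), i→2 (v[2]=6≥5); i<j, swap → [3,4,1,6,7,13,11,5,8]
j→2, i→3; i≥j, return j=2. v = [3,4,1,6,7,13,11,5,8]

2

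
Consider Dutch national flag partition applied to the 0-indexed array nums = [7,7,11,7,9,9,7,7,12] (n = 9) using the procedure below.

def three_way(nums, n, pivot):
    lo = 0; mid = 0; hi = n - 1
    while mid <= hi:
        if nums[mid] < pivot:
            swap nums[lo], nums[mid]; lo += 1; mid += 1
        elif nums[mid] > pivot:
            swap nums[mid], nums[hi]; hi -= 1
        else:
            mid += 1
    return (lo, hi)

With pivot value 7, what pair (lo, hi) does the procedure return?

(0, 4)

pivot = 7; lo=0, mid=0, hi=8
nums[mid]=7=7: mid=1
nums[mid]=7=7: mid=2
nums[mid]=11>7: swap nums[2],nums[8]; hi=7 → [7,7,12,7,9,9,7,7,11]
nums[mid]=12>7: swap nums[2],nums[7]; hi=6 → [7,7,7,7,9,9,7,12,11]
nums[mid]=7=7: mid=3
nums[mid]=7=7: mid=4
nums[mid]=9>7: swap nums[4],nums[6]; hi=5 → [7,7,7,7,7,9,9,12,11]
nums[mid]=7=7: mid=5
nums[mid]=9>7: swap nums[5],nums[5]; hi=4 → [7,7,7,7,7,9,9,12,11]
end: lo=0, hi=4; nums = [7,7,7,7,7,9,9,12,11]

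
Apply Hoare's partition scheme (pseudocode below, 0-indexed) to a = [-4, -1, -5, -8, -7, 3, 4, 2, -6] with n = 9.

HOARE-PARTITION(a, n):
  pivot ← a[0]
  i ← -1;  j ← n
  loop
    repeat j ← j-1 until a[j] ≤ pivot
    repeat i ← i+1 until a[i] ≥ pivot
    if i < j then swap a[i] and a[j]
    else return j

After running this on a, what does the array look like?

pivot = a[0] = -4; i = -1, j = 9
j→8 (a[8]=-6≤-4), i→0 (a[0]=-4≥-4); i<j, swap → [-6, -1, -5, -8, -7, 3, 4, 2, -4]
j→4 (a[4]=-7≤-4), i→1 (a[1]=-1≥-4); i<j, swap → [-6, -7, -5, -8, -1, 3, 4, 2, -4]
j→3, i→4; i≥j, return j=3. a = [-6, -7, -5, -8, -1, 3, 4, 2, -4]

[-6, -7, -5, -8, -1, 3, 4, 2, -4]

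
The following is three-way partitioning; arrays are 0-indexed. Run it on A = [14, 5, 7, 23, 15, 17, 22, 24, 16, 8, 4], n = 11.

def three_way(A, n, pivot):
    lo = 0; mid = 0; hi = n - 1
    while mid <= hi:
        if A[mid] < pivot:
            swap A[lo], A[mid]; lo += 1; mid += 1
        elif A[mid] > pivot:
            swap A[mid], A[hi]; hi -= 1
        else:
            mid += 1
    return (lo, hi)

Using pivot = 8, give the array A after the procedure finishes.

[4, 5, 7, 8, 17, 22, 24, 16, 15, 23, 14]

pivot = 8; lo=0, mid=0, hi=10
A[mid]=14>8: swap A[0],A[10]; hi=9 → [4, 5, 7, 23, 15, 17, 22, 24, 16, 8, 14]
A[mid]=4<8: swap A[0],A[0]; lo=1,mid=1 → [4, 5, 7, 23, 15, 17, 22, 24, 16, 8, 14]
A[mid]=5<8: swap A[1],A[1]; lo=2,mid=2 → [4, 5, 7, 23, 15, 17, 22, 24, 16, 8, 14]
A[mid]=7<8: swap A[2],A[2]; lo=3,mid=3 → [4, 5, 7, 23, 15, 17, 22, 24, 16, 8, 14]
A[mid]=23>8: swap A[3],A[9]; hi=8 → [4, 5, 7, 8, 15, 17, 22, 24, 16, 23, 14]
A[mid]=8=8: mid=4
A[mid]=15>8: swap A[4],A[8]; hi=7 → [4, 5, 7, 8, 16, 17, 22, 24, 15, 23, 14]
A[mid]=16>8: swap A[4],A[7]; hi=6 → [4, 5, 7, 8, 24, 17, 22, 16, 15, 23, 14]
A[mid]=24>8: swap A[4],A[6]; hi=5 → [4, 5, 7, 8, 22, 17, 24, 16, 15, 23, 14]
A[mid]=22>8: swap A[4],A[5]; hi=4 → [4, 5, 7, 8, 17, 22, 24, 16, 15, 23, 14]
A[mid]=17>8: swap A[4],A[4]; hi=3 → [4, 5, 7, 8, 17, 22, 24, 16, 15, 23, 14]
end: lo=3, hi=3; A = [4, 5, 7, 8, 17, 22, 24, 16, 15, 23, 14]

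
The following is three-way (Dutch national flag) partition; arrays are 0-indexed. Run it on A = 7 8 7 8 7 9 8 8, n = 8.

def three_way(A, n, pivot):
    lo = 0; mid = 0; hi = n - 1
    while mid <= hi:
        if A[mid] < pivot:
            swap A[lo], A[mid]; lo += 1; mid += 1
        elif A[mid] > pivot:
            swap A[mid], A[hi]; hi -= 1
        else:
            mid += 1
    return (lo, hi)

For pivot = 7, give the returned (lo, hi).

lo=0 mid=0 hi=7
7=7: mid=1
8>7: swap(1,7), hi=6 ⇒ 7 8 7 8 7 9 8 8
8>7: swap(1,6), hi=5 ⇒ 7 8 7 8 7 9 8 8
8>7: swap(1,5), hi=4 ⇒ 7 9 7 8 7 8 8 8
9>7: swap(1,4), hi=3 ⇒ 7 7 7 8 9 8 8 8
7=7: mid=2
7=7: mid=3
8>7: swap(3,3), hi=2 ⇒ 7 7 7 8 9 8 8 8
done. lo=0 hi=2; A=7 7 7 8 9 8 8 8

(0, 2)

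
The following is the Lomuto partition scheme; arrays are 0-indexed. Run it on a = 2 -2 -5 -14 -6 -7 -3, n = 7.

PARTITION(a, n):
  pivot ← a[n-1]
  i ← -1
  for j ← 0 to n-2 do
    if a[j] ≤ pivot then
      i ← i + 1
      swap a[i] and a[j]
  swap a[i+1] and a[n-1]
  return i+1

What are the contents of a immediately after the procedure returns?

pivot=-3, i=-1
j=0: 2>-3, skip
j=1: -2>-3, skip
j=2: -5≤-3, i=0, swap(0,2) ⇒ -5 -2 2 -14 -6 -7 -3
j=3: -14≤-3, i=1, swap(1,3) ⇒ -5 -14 2 -2 -6 -7 -3
j=4: -6≤-3, i=2, swap(2,4) ⇒ -5 -14 -6 -2 2 -7 -3
j=5: -7≤-3, i=3, swap(3,5) ⇒ -5 -14 -6 -7 2 -2 -3
swap(4,6) ⇒ -5 -14 -6 -7 -3 -2 2; return 4

-5 -14 -6 -7 -3 -2 2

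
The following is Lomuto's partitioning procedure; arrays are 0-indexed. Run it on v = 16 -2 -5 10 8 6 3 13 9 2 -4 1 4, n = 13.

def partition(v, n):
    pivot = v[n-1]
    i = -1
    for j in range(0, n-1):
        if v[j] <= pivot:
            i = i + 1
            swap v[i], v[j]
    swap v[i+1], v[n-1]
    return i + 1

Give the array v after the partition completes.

-2 -5 3 2 -4 1 4 13 9 10 8 6 16

pivot=4, i=-1
j=0: 16>4, skip
j=1: -2≤4, i=0, swap(0,1) ⇒ -2 16 -5 10 8 6 3 13 9 2 -4 1 4
j=2: -5≤4, i=1, swap(1,2) ⇒ -2 -5 16 10 8 6 3 13 9 2 -4 1 4
j=3: 10>4, skip
j=4: 8>4, skip
j=5: 6>4, skip
j=6: 3≤4, i=2, swap(2,6) ⇒ -2 -5 3 10 8 6 16 13 9 2 -4 1 4
j=7: 13>4, skip
j=8: 9>4, skip
j=9: 2≤4, i=3, swap(3,9) ⇒ -2 -5 3 2 8 6 16 13 9 10 -4 1 4
j=10: -4≤4, i=4, swap(4,10) ⇒ -2 -5 3 2 -4 6 16 13 9 10 8 1 4
j=11: 1≤4, i=5, swap(5,11) ⇒ -2 -5 3 2 -4 1 16 13 9 10 8 6 4
swap(6,12) ⇒ -2 -5 3 2 -4 1 4 13 9 10 8 6 16; return 6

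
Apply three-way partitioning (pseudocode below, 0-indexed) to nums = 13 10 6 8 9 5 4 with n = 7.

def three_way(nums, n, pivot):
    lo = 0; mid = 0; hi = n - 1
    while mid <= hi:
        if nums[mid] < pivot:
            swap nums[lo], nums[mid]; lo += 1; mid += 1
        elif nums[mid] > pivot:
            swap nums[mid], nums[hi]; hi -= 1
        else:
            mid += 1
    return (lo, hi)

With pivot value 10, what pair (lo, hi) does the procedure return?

pivot = 10; lo=0, mid=0, hi=6
nums[mid]=13>10: swap nums[0],nums[6]; hi=5 → 4 10 6 8 9 5 13
nums[mid]=4<10: swap nums[0],nums[0]; lo=1,mid=1 → 4 10 6 8 9 5 13
nums[mid]=10=10: mid=2
nums[mid]=6<10: swap nums[1],nums[2]; lo=2,mid=3 → 4 6 10 8 9 5 13
nums[mid]=8<10: swap nums[2],nums[3]; lo=3,mid=4 → 4 6 8 10 9 5 13
nums[mid]=9<10: swap nums[3],nums[4]; lo=4,mid=5 → 4 6 8 9 10 5 13
nums[mid]=5<10: swap nums[4],nums[5]; lo=5,mid=6 → 4 6 8 9 5 10 13
end: lo=5, hi=5; nums = 4 6 8 9 5 10 13

(5, 5)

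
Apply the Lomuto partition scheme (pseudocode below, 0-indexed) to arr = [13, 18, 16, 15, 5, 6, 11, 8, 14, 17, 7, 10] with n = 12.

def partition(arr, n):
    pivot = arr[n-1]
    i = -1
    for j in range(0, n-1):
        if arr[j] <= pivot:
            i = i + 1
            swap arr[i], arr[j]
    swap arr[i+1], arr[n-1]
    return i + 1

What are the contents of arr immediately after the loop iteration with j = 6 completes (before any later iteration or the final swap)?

pivot = arr[11] = 10; i = -1
j=0: arr[0]=13 > 10 → no swap
j=1: arr[1]=18 > 10 → no swap
j=2: arr[2]=16 > 10 → no swap
j=3: arr[3]=15 > 10 → no swap
j=4: arr[4]=5 ≤ 10 → i=0, swap arr[0],arr[4] → [5, 18, 16, 15, 13, 6, 11, 8, 14, 17, 7, 10]
j=5: arr[5]=6 ≤ 10 → i=1, swap arr[1],arr[5] → [5, 6, 16, 15, 13, 18, 11, 8, 14, 17, 7, 10]
j=6: arr[6]=11 > 10 → no swap
(after j=6) arr = [5, 6, 16, 15, 13, 18, 11, 8, 14, 17, 7, 10]

[5, 6, 16, 15, 13, 18, 11, 8, 14, 17, 7, 10]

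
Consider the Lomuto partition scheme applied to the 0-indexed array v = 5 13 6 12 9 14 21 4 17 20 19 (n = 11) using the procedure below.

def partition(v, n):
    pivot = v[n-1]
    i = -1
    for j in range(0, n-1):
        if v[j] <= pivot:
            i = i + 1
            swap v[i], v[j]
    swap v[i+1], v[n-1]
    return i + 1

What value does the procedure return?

8

pivot = v[10] = 19; i = -1
j=0: v[0]=5 ≤ 19 → i=0, swap v[0],v[0] (no change) → 5 13 6 12 9 14 21 4 17 20 19
j=1: v[1]=13 ≤ 19 → i=1, swap v[1],v[1] (no change) → 5 13 6 12 9 14 21 4 17 20 19
j=2: v[2]=6 ≤ 19 → i=2, swap v[2],v[2] (no change) → 5 13 6 12 9 14 21 4 17 20 19
j=3: v[3]=12 ≤ 19 → i=3, swap v[3],v[3] (no change) → 5 13 6 12 9 14 21 4 17 20 19
j=4: v[4]=9 ≤ 19 → i=4, swap v[4],v[4] (no change) → 5 13 6 12 9 14 21 4 17 20 19
j=5: v[5]=14 ≤ 19 → i=5, swap v[5],v[5] (no change) → 5 13 6 12 9 14 21 4 17 20 19
j=6: v[6]=21 > 19 → no swap
j=7: v[7]=4 ≤ 19 → i=6, swap v[6],v[7] → 5 13 6 12 9 14 4 21 17 20 19
j=8: v[8]=17 ≤ 19 → i=7, swap v[7],v[8] → 5 13 6 12 9 14 4 17 21 20 19
j=9: v[9]=20 > 19 → no swap
final swap v[8],v[10] → 5 13 6 12 9 14 4 17 19 20 21; return 8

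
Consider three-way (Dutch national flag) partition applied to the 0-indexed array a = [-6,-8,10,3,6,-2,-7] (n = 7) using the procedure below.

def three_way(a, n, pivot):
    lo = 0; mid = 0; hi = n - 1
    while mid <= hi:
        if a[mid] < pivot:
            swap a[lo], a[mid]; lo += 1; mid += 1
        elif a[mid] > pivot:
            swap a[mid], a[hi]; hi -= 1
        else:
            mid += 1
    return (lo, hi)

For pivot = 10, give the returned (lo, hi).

lo=0 mid=0 hi=6
-6<10: swap(0,0), lo=1 mid=1 ⇒ [-6,-8,10,3,6,-2,-7]
-8<10: swap(1,1), lo=2 mid=2 ⇒ [-6,-8,10,3,6,-2,-7]
10=10: mid=3
3<10: swap(2,3), lo=3 mid=4 ⇒ [-6,-8,3,10,6,-2,-7]
6<10: swap(3,4), lo=4 mid=5 ⇒ [-6,-8,3,6,10,-2,-7]
-2<10: swap(4,5), lo=5 mid=6 ⇒ [-6,-8,3,6,-2,10,-7]
-7<10: swap(5,6), lo=6 mid=7 ⇒ [-6,-8,3,6,-2,-7,10]
done. lo=6 hi=6; a=[-6,-8,3,6,-2,-7,10]

(6, 6)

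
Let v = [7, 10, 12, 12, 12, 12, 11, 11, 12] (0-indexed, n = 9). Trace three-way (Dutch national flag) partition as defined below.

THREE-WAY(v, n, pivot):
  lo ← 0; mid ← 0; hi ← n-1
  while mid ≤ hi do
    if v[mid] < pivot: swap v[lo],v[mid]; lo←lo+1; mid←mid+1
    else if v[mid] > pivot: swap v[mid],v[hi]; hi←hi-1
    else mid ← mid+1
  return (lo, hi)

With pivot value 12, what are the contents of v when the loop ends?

[7, 10, 11, 11, 12, 12, 12, 12, 12]

pivot = 12; lo=0, mid=0, hi=8
v[mid]=7<12: swap v[0],v[0]; lo=1,mid=1 → [7, 10, 12, 12, 12, 12, 11, 11, 12]
v[mid]=10<12: swap v[1],v[1]; lo=2,mid=2 → [7, 10, 12, 12, 12, 12, 11, 11, 12]
v[mid]=12=12: mid=3
v[mid]=12=12: mid=4
v[mid]=12=12: mid=5
v[mid]=12=12: mid=6
v[mid]=11<12: swap v[2],v[6]; lo=3,mid=7 → [7, 10, 11, 12, 12, 12, 12, 11, 12]
v[mid]=11<12: swap v[3],v[7]; lo=4,mid=8 → [7, 10, 11, 11, 12, 12, 12, 12, 12]
v[mid]=12=12: mid=9
end: lo=4, hi=8; v = [7, 10, 11, 11, 12, 12, 12, 12, 12]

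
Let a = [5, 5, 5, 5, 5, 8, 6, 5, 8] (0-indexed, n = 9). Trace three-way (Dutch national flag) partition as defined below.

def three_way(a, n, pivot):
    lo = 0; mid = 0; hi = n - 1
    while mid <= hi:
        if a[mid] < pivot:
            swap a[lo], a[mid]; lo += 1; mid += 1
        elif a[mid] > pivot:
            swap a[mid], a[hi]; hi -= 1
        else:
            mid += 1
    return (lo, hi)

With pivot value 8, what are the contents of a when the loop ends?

[5, 5, 5, 5, 5, 6, 5, 8, 8]

lo=0 mid=0 hi=8
5<8: swap(0,0), lo=1 mid=1 ⇒ [5, 5, 5, 5, 5, 8, 6, 5, 8]
5<8: swap(1,1), lo=2 mid=2 ⇒ [5, 5, 5, 5, 5, 8, 6, 5, 8]
5<8: swap(2,2), lo=3 mid=3 ⇒ [5, 5, 5, 5, 5, 8, 6, 5, 8]
5<8: swap(3,3), lo=4 mid=4 ⇒ [5, 5, 5, 5, 5, 8, 6, 5, 8]
5<8: swap(4,4), lo=5 mid=5 ⇒ [5, 5, 5, 5, 5, 8, 6, 5, 8]
8=8: mid=6
6<8: swap(5,6), lo=6 mid=7 ⇒ [5, 5, 5, 5, 5, 6, 8, 5, 8]
5<8: swap(6,7), lo=7 mid=8 ⇒ [5, 5, 5, 5, 5, 6, 5, 8, 8]
8=8: mid=9
done. lo=7 hi=8; a=[5, 5, 5, 5, 5, 6, 5, 8, 8]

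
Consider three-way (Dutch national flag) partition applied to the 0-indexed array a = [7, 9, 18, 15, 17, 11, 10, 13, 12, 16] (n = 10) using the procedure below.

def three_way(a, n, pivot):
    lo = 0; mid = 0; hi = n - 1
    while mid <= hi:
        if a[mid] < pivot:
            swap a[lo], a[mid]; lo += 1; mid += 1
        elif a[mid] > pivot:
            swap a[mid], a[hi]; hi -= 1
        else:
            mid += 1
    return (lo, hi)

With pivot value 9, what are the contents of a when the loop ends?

pivot = 9; lo=0, mid=0, hi=9
a[mid]=7<9: swap a[0],a[0]; lo=1,mid=1 → [7, 9, 18, 15, 17, 11, 10, 13, 12, 16]
a[mid]=9=9: mid=2
a[mid]=18>9: swap a[2],a[9]; hi=8 → [7, 9, 16, 15, 17, 11, 10, 13, 12, 18]
a[mid]=16>9: swap a[2],a[8]; hi=7 → [7, 9, 12, 15, 17, 11, 10, 13, 16, 18]
a[mid]=12>9: swap a[2],a[7]; hi=6 → [7, 9, 13, 15, 17, 11, 10, 12, 16, 18]
a[mid]=13>9: swap a[2],a[6]; hi=5 → [7, 9, 10, 15, 17, 11, 13, 12, 16, 18]
a[mid]=10>9: swap a[2],a[5]; hi=4 → [7, 9, 11, 15, 17, 10, 13, 12, 16, 18]
a[mid]=11>9: swap a[2],a[4]; hi=3 → [7, 9, 17, 15, 11, 10, 13, 12, 16, 18]
a[mid]=17>9: swap a[2],a[3]; hi=2 → [7, 9, 15, 17, 11, 10, 13, 12, 16, 18]
a[mid]=15>9: swap a[2],a[2]; hi=1 → [7, 9, 15, 17, 11, 10, 13, 12, 16, 18]
end: lo=1, hi=1; a = [7, 9, 15, 17, 11, 10, 13, 12, 16, 18]

[7, 9, 15, 17, 11, 10, 13, 12, 16, 18]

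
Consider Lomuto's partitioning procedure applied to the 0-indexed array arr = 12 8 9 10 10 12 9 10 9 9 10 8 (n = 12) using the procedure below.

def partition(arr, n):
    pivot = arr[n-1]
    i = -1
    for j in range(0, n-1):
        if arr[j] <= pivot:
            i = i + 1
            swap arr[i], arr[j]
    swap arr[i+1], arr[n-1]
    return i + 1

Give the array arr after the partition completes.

pivot = arr[11] = 8; i = -1
j=0: arr[0]=12 > 8 → no swap
j=1: arr[1]=8 ≤ 8 → i=0, swap arr[0],arr[1] → 8 12 9 10 10 12 9 10 9 9 10 8
j=2: arr[2]=9 > 8 → no swap
j=3: arr[3]=10 > 8 → no swap
j=4: arr[4]=10 > 8 → no swap
j=5: arr[5]=12 > 8 → no swap
j=6: arr[6]=9 > 8 → no swap
j=7: arr[7]=10 > 8 → no swap
j=8: arr[8]=9 > 8 → no swap
j=9: arr[9]=9 > 8 → no swap
j=10: arr[10]=10 > 8 → no swap
final swap arr[1],arr[11] → 8 8 9 10 10 12 9 10 9 9 10 12; return 1

8 8 9 10 10 12 9 10 9 9 10 12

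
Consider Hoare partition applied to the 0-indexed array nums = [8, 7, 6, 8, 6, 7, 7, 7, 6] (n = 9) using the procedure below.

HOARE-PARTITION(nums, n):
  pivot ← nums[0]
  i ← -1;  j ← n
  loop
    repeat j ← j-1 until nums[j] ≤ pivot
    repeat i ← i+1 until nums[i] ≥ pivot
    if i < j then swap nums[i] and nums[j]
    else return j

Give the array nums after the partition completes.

[6, 7, 6, 7, 6, 7, 7, 8, 8]

pivot = nums[0] = 8; i = -1, j = 9
j→8 (nums[8]=6≤8), i→0 (nums[0]=8≥8); i<j, swap → [6, 7, 6, 8, 6, 7, 7, 7, 8]
j→7 (nums[7]=7≤8), i→3 (nums[3]=8≥8); i<j, swap → [6, 7, 6, 7, 6, 7, 7, 8, 8]
j→6, i→7; i≥j, return j=6. nums = [6, 7, 6, 7, 6, 7, 7, 8, 8]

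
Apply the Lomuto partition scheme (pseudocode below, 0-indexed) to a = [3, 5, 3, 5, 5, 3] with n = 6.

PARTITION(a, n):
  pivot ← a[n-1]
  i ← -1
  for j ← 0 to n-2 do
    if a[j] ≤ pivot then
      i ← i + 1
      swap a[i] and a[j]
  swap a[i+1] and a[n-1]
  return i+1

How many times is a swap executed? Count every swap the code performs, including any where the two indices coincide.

pivot=3, i=-1
j=0: 3≤3, i=0, swap(0,0) ⇒ [3, 5, 3, 5, 5, 3]
j=1: 5>3, skip
j=2: 3≤3, i=1, swap(1,2) ⇒ [3, 3, 5, 5, 5, 3]
j=3: 5>3, skip
j=4: 5>3, skip
swap(2,5) ⇒ [3, 3, 3, 5, 5, 5]; return 2

3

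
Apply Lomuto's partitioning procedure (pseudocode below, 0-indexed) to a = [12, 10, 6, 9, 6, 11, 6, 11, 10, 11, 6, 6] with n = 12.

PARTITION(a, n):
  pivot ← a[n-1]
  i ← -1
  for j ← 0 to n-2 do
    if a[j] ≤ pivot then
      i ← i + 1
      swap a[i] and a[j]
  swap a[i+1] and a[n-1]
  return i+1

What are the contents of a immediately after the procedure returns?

pivot = a[11] = 6; i = -1
j=0: a[0]=12 > 6 → no swap
j=1: a[1]=10 > 6 → no swap
j=2: a[2]=6 ≤ 6 → i=0, swap a[0],a[2] → [6, 10, 12, 9, 6, 11, 6, 11, 10, 11, 6, 6]
j=3: a[3]=9 > 6 → no swap
j=4: a[4]=6 ≤ 6 → i=1, swap a[1],a[4] → [6, 6, 12, 9, 10, 11, 6, 11, 10, 11, 6, 6]
j=5: a[5]=11 > 6 → no swap
j=6: a[6]=6 ≤ 6 → i=2, swap a[2],a[6] → [6, 6, 6, 9, 10, 11, 12, 11, 10, 11, 6, 6]
j=7: a[7]=11 > 6 → no swap
j=8: a[8]=10 > 6 → no swap
j=9: a[9]=11 > 6 → no swap
j=10: a[10]=6 ≤ 6 → i=3, swap a[3],a[10] → [6, 6, 6, 6, 10, 11, 12, 11, 10, 11, 9, 6]
final swap a[4],a[11] → [6, 6, 6, 6, 6, 11, 12, 11, 10, 11, 9, 10]; return 4

[6, 6, 6, 6, 6, 11, 12, 11, 10, 11, 9, 10]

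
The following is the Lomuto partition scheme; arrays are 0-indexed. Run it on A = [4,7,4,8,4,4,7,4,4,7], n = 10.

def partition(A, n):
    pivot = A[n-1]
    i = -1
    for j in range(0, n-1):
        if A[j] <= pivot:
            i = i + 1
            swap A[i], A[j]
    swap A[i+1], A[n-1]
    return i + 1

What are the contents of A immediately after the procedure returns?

pivot = A[9] = 7; i = -1
j=0: A[0]=4 ≤ 7 → i=0, swap A[0],A[0] (no change) → [4,7,4,8,4,4,7,4,4,7]
j=1: A[1]=7 ≤ 7 → i=1, swap A[1],A[1] (no change) → [4,7,4,8,4,4,7,4,4,7]
j=2: A[2]=4 ≤ 7 → i=2, swap A[2],A[2] (no change) → [4,7,4,8,4,4,7,4,4,7]
j=3: A[3]=8 > 7 → no swap
j=4: A[4]=4 ≤ 7 → i=3, swap A[3],A[4] → [4,7,4,4,8,4,7,4,4,7]
j=5: A[5]=4 ≤ 7 → i=4, swap A[4],A[5] → [4,7,4,4,4,8,7,4,4,7]
j=6: A[6]=7 ≤ 7 → i=5, swap A[5],A[6] → [4,7,4,4,4,7,8,4,4,7]
j=7: A[7]=4 ≤ 7 → i=6, swap A[6],A[7] → [4,7,4,4,4,7,4,8,4,7]
j=8: A[8]=4 ≤ 7 → i=7, swap A[7],A[8] → [4,7,4,4,4,7,4,4,8,7]
final swap A[8],A[9] → [4,7,4,4,4,7,4,4,7,8]; return 8

[4,7,4,4,4,7,4,4,7,8]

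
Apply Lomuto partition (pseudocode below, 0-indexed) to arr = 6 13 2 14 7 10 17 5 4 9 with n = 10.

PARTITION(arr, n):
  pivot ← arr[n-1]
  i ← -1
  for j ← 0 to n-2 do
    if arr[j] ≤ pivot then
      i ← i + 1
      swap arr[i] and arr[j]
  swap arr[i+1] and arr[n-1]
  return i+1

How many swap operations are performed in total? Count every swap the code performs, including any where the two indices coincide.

6

pivot=9, i=-1
j=0: 6≤9, i=0, swap(0,0) ⇒ 6 13 2 14 7 10 17 5 4 9
j=1: 13>9, skip
j=2: 2≤9, i=1, swap(1,2) ⇒ 6 2 13 14 7 10 17 5 4 9
j=3: 14>9, skip
j=4: 7≤9, i=2, swap(2,4) ⇒ 6 2 7 14 13 10 17 5 4 9
j=5: 10>9, skip
j=6: 17>9, skip
j=7: 5≤9, i=3, swap(3,7) ⇒ 6 2 7 5 13 10 17 14 4 9
j=8: 4≤9, i=4, swap(4,8) ⇒ 6 2 7 5 4 10 17 14 13 9
swap(5,9) ⇒ 6 2 7 5 4 9 17 14 13 10; return 5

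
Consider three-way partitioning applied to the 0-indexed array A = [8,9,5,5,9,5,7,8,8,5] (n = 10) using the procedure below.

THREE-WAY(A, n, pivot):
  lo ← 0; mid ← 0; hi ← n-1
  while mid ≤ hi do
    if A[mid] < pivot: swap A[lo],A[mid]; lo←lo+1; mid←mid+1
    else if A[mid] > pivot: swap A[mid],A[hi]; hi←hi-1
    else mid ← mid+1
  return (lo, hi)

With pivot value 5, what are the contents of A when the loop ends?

[5,5,5,5,9,7,8,8,9,8]

lo=0 mid=0 hi=9
8>5: swap(0,9), hi=8 ⇒ [5,9,5,5,9,5,7,8,8,8]
5=5: mid=1
9>5: swap(1,8), hi=7 ⇒ [5,8,5,5,9,5,7,8,9,8]
8>5: swap(1,7), hi=6 ⇒ [5,8,5,5,9,5,7,8,9,8]
8>5: swap(1,6), hi=5 ⇒ [5,7,5,5,9,5,8,8,9,8]
7>5: swap(1,5), hi=4 ⇒ [5,5,5,5,9,7,8,8,9,8]
5=5: mid=2
5=5: mid=3
5=5: mid=4
9>5: swap(4,4), hi=3 ⇒ [5,5,5,5,9,7,8,8,9,8]
done. lo=0 hi=3; A=[5,5,5,5,9,7,8,8,9,8]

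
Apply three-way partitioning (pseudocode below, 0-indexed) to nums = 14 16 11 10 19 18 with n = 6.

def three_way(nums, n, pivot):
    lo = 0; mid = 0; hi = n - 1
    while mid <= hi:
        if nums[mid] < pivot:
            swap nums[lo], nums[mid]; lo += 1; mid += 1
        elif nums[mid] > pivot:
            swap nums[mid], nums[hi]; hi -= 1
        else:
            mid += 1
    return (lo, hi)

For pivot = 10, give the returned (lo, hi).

(0, 0)

pivot = 10; lo=0, mid=0, hi=5
nums[mid]=14>10: swap nums[0],nums[5]; hi=4 → 18 16 11 10 19 14
nums[mid]=18>10: swap nums[0],nums[4]; hi=3 → 19 16 11 10 18 14
nums[mid]=19>10: swap nums[0],nums[3]; hi=2 → 10 16 11 19 18 14
nums[mid]=10=10: mid=1
nums[mid]=16>10: swap nums[1],nums[2]; hi=1 → 10 11 16 19 18 14
nums[mid]=11>10: swap nums[1],nums[1]; hi=0 → 10 11 16 19 18 14
end: lo=0, hi=0; nums = 10 11 16 19 18 14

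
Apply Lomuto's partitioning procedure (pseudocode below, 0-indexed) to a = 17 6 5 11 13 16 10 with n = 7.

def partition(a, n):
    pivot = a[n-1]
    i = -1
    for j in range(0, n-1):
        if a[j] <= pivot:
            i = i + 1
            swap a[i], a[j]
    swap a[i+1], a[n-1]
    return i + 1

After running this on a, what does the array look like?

pivot=10, i=-1
j=0: 17>10, skip
j=1: 6≤10, i=0, swap(0,1) ⇒ 6 17 5 11 13 16 10
j=2: 5≤10, i=1, swap(1,2) ⇒ 6 5 17 11 13 16 10
j=3: 11>10, skip
j=4: 13>10, skip
j=5: 16>10, skip
swap(2,6) ⇒ 6 5 10 11 13 16 17; return 2

6 5 10 11 13 16 17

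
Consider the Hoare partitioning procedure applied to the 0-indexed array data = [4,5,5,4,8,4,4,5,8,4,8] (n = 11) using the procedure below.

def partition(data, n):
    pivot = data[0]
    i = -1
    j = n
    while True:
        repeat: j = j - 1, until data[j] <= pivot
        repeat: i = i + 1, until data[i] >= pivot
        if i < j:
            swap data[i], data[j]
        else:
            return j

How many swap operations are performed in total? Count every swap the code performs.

pivot=4
j stops at 9 (4), i stops at 0 (4); swap ⇒ [4,5,5,4,8,4,4,5,8,4,8]
j stops at 6 (4), i stops at 1 (5); swap ⇒ [4,4,5,4,8,4,5,5,8,4,8]
j stops at 5 (4), i stops at 2 (5); swap ⇒ [4,4,4,4,8,5,5,5,8,4,8]
j stops at 3, i stops at 3; i≥j ⇒ return 3. data=[4,4,4,4,8,5,5,5,8,4,8]

3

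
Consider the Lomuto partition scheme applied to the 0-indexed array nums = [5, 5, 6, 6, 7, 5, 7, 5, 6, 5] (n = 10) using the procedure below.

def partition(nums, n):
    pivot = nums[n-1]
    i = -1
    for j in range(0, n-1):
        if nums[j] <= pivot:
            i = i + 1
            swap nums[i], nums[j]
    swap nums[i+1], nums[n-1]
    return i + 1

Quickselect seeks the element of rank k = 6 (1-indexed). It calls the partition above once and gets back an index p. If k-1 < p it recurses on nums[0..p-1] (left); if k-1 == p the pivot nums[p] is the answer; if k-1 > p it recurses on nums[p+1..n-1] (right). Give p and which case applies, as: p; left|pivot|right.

pivot = nums[9] = 5; i = -1
j=0: nums[0]=5 ≤ 5 → i=0, swap nums[0],nums[0] (no change) → [5, 5, 6, 6, 7, 5, 7, 5, 6, 5]
j=1: nums[1]=5 ≤ 5 → i=1, swap nums[1],nums[1] (no change) → [5, 5, 6, 6, 7, 5, 7, 5, 6, 5]
j=2: nums[2]=6 > 5 → no swap
j=3: nums[3]=6 > 5 → no swap
j=4: nums[4]=7 > 5 → no swap
j=5: nums[5]=5 ≤ 5 → i=2, swap nums[2],nums[5] → [5, 5, 5, 6, 7, 6, 7, 5, 6, 5]
j=6: nums[6]=7 > 5 → no swap
j=7: nums[7]=5 ≤ 5 → i=3, swap nums[3],nums[7] → [5, 5, 5, 5, 7, 6, 7, 6, 6, 5]
j=8: nums[8]=6 > 5 → no swap
final swap nums[4],nums[9] → [5, 5, 5, 5, 5, 6, 7, 6, 6, 7]; return 4
p = 4; k-1 = 5 > 4 ⇒ right

4; right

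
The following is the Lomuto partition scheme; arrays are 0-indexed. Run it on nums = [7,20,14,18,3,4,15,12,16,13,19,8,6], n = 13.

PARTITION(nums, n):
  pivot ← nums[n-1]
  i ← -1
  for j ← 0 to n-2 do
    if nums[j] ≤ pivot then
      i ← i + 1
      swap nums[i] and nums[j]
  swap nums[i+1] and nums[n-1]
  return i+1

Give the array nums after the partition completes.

[3,4,6,18,7,20,15,12,16,13,19,8,14]

pivot=6, i=-1
j=0: 7>6, skip
j=1: 20>6, skip
j=2: 14>6, skip
j=3: 18>6, skip
j=4: 3≤6, i=0, swap(0,4) ⇒ [3,20,14,18,7,4,15,12,16,13,19,8,6]
j=5: 4≤6, i=1, swap(1,5) ⇒ [3,4,14,18,7,20,15,12,16,13,19,8,6]
j=6: 15>6, skip
j=7: 12>6, skip
j=8: 16>6, skip
j=9: 13>6, skip
j=10: 19>6, skip
j=11: 8>6, skip
swap(2,12) ⇒ [3,4,6,18,7,20,15,12,16,13,19,8,14]; return 2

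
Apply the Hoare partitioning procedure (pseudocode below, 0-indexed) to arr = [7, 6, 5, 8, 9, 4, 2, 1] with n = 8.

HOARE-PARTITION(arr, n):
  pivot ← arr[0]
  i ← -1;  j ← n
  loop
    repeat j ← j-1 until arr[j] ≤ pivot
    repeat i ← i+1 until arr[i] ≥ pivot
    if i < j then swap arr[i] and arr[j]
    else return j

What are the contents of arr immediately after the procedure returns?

pivot = arr[0] = 7; i = -1, j = 8
j→7 (arr[7]=1≤7), i→0 (arr[0]=7≥7); i<j, swap → [1, 6, 5, 8, 9, 4, 2, 7]
j→6 (arr[6]=2≤7), i→3 (arr[3]=8≥7); i<j, swap → [1, 6, 5, 2, 9, 4, 8, 7]
j→5 (arr[5]=4≤7), i→4 (arr[4]=9≥7); i<j, swap → [1, 6, 5, 2, 4, 9, 8, 7]
j→4, i→5; i≥j, return j=4. arr = [1, 6, 5, 2, 4, 9, 8, 7]

[1, 6, 5, 2, 4, 9, 8, 7]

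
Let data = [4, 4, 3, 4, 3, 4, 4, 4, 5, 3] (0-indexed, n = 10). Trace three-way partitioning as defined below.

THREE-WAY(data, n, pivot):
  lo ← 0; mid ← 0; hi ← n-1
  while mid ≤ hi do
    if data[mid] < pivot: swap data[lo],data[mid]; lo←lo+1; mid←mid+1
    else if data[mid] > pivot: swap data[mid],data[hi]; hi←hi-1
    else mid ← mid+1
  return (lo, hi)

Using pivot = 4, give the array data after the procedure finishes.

[3, 3, 3, 4, 4, 4, 4, 4, 4, 5]

pivot = 4; lo=0, mid=0, hi=9
data[mid]=4=4: mid=1
data[mid]=4=4: mid=2
data[mid]=3<4: swap data[0],data[2]; lo=1,mid=3 → [3, 4, 4, 4, 3, 4, 4, 4, 5, 3]
data[mid]=4=4: mid=4
data[mid]=3<4: swap data[1],data[4]; lo=2,mid=5 → [3, 3, 4, 4, 4, 4, 4, 4, 5, 3]
data[mid]=4=4: mid=6
data[mid]=4=4: mid=7
data[mid]=4=4: mid=8
data[mid]=5>4: swap data[8],data[9]; hi=8 → [3, 3, 4, 4, 4, 4, 4, 4, 3, 5]
data[mid]=3<4: swap data[2],data[8]; lo=3,mid=9 → [3, 3, 3, 4, 4, 4, 4, 4, 4, 5]
end: lo=3, hi=8; data = [3, 3, 3, 4, 4, 4, 4, 4, 4, 5]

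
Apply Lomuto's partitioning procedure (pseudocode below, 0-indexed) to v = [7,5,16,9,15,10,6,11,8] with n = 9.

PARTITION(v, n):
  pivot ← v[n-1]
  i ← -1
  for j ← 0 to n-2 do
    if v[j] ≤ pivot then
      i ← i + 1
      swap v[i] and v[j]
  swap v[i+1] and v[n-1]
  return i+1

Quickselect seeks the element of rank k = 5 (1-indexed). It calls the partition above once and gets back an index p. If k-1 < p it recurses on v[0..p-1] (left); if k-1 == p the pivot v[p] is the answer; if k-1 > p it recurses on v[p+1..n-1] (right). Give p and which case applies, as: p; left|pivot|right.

3; right

pivot = v[8] = 8; i = -1
j=0: v[0]=7 ≤ 8 → i=0, swap v[0],v[0] (no change) → [7,5,16,9,15,10,6,11,8]
j=1: v[1]=5 ≤ 8 → i=1, swap v[1],v[1] (no change) → [7,5,16,9,15,10,6,11,8]
j=2: v[2]=16 > 8 → no swap
j=3: v[3]=9 > 8 → no swap
j=4: v[4]=15 > 8 → no swap
j=5: v[5]=10 > 8 → no swap
j=6: v[6]=6 ≤ 8 → i=2, swap v[2],v[6] → [7,5,6,9,15,10,16,11,8]
j=7: v[7]=11 > 8 → no swap
final swap v[3],v[8] → [7,5,6,8,15,10,16,11,9]; return 3
p = 3; k-1 = 4 > 3 ⇒ right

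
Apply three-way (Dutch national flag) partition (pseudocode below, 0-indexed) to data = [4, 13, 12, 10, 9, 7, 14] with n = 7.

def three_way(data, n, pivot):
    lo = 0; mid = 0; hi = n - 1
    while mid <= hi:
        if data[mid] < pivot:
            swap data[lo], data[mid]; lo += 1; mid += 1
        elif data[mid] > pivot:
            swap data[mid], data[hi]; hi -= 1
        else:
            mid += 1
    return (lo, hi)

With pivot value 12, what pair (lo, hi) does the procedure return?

lo=0 mid=0 hi=6
4<12: swap(0,0), lo=1 mid=1 ⇒ [4, 13, 12, 10, 9, 7, 14]
13>12: swap(1,6), hi=5 ⇒ [4, 14, 12, 10, 9, 7, 13]
14>12: swap(1,5), hi=4 ⇒ [4, 7, 12, 10, 9, 14, 13]
7<12: swap(1,1), lo=2 mid=2 ⇒ [4, 7, 12, 10, 9, 14, 13]
12=12: mid=3
10<12: swap(2,3), lo=3 mid=4 ⇒ [4, 7, 10, 12, 9, 14, 13]
9<12: swap(3,4), lo=4 mid=5 ⇒ [4, 7, 10, 9, 12, 14, 13]
done. lo=4 hi=4; data=[4, 7, 10, 9, 12, 14, 13]

(4, 4)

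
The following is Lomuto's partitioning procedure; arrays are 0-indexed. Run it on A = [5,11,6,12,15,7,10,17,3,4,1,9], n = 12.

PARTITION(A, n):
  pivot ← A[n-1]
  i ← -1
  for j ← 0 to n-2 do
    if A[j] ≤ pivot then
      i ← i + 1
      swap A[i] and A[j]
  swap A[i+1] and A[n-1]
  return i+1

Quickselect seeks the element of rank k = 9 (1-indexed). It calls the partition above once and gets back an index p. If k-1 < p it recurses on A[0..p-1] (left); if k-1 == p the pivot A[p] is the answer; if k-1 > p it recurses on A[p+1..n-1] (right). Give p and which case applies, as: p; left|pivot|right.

pivot = A[11] = 9; i = -1
j=0: A[0]=5 ≤ 9 → i=0, swap A[0],A[0] (no change) → [5,11,6,12,15,7,10,17,3,4,1,9]
j=1: A[1]=11 > 9 → no swap
j=2: A[2]=6 ≤ 9 → i=1, swap A[1],A[2] → [5,6,11,12,15,7,10,17,3,4,1,9]
j=3: A[3]=12 > 9 → no swap
j=4: A[4]=15 > 9 → no swap
j=5: A[5]=7 ≤ 9 → i=2, swap A[2],A[5] → [5,6,7,12,15,11,10,17,3,4,1,9]
j=6: A[6]=10 > 9 → no swap
j=7: A[7]=17 > 9 → no swap
j=8: A[8]=3 ≤ 9 → i=3, swap A[3],A[8] → [5,6,7,3,15,11,10,17,12,4,1,9]
j=9: A[9]=4 ≤ 9 → i=4, swap A[4],A[9] → [5,6,7,3,4,11,10,17,12,15,1,9]
j=10: A[10]=1 ≤ 9 → i=5, swap A[5],A[10] → [5,6,7,3,4,1,10,17,12,15,11,9]
final swap A[6],A[11] → [5,6,7,3,4,1,9,17,12,15,11,10]; return 6
p = 6; k-1 = 8 > 6 ⇒ right

6; right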